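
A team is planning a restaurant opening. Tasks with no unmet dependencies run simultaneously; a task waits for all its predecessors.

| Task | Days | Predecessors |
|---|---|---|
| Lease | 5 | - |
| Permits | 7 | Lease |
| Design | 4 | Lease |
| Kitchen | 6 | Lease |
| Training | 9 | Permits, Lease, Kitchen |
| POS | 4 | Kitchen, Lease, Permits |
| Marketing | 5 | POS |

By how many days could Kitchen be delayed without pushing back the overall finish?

Lease→Permits→Training = 5+7+9 = 21 sets the makespan at 21 days.
Longest path through Kitchen: 20 days (earliest finish 11, latest finish 12).
So Kitchen can slip 12 − 11 = 1 day.

1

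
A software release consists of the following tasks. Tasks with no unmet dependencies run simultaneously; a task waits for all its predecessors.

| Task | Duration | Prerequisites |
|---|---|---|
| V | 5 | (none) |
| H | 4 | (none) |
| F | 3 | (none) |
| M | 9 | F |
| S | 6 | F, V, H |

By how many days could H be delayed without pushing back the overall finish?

The longest chain is F→M = 3+9 = 12; overall finish 12 days.
The longest chain containing H totals 10 days.
So H can slip 6 − 4 = 2 days.

2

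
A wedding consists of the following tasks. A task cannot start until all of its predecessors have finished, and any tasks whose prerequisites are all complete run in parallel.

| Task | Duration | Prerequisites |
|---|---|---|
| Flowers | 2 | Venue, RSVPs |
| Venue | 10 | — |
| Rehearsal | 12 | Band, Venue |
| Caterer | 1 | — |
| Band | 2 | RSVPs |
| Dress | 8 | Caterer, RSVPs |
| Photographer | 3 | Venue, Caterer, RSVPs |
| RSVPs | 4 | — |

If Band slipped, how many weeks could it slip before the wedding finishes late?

Venue→Rehearsal = 10+12 = 22 sets the makespan at 22 weeks.
Longest path through Band: 18 weeks (earliest finish 6, latest finish 10).
So Band can slip 10 − 6 = 4 weeks.

4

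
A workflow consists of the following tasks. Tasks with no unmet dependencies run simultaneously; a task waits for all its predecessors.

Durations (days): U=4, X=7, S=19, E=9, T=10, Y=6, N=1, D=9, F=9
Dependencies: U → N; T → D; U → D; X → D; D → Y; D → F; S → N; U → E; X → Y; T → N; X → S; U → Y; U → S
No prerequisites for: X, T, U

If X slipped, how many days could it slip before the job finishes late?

The longest chain is T→D→F = 10+9+9 = 28; overall finish 28 days.
Longest path through X: 27 days (earliest finish 7, latest finish 8).
So X can slip 8 − 7 = 1 day.

1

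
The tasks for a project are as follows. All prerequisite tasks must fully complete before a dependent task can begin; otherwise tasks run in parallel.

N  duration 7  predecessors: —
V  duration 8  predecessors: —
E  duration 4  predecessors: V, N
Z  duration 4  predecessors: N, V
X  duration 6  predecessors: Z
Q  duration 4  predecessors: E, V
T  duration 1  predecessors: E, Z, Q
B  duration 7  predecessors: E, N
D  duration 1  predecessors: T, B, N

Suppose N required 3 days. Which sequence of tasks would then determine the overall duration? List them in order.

The binding path is V→E→B→D = 8+4+7+1 = 20; finish at 20 days.
N is off the critical path — its longest chain is 19 days, giving 1 of slack.
No other chain overtakes it, so the finish is 20 days.

V, E, B, D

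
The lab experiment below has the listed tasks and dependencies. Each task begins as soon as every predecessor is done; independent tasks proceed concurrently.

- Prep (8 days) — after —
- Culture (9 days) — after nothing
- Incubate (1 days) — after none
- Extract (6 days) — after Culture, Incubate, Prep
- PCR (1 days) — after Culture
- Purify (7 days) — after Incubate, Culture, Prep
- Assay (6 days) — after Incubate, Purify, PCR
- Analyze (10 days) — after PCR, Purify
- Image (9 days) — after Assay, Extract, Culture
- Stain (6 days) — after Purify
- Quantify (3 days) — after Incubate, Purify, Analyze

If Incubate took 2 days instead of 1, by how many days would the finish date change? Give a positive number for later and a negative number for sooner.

0

The binding path is Culture→Purify→Assay→Image = 9+7+6+9 = 31; finish at 31 days.
The longest path through Incubate is only 23 days, so Incubate has float 8.
That remains the longest chain; total 31 days.
Change in finish: 31 − 31 = +0 days.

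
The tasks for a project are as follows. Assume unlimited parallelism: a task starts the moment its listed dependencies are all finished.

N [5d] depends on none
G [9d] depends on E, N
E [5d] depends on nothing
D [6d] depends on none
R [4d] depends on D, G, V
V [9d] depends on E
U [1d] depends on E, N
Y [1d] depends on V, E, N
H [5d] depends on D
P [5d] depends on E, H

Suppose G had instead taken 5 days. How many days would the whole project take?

Critical path before the change: E→G→R = 5+9+4 = 18 giving 18 days.
G lies on that path, so at 5 days the path becomes 14 days.
The binding chain switches to E→V→R = 5+9+4 = 18; finish 18 days.

18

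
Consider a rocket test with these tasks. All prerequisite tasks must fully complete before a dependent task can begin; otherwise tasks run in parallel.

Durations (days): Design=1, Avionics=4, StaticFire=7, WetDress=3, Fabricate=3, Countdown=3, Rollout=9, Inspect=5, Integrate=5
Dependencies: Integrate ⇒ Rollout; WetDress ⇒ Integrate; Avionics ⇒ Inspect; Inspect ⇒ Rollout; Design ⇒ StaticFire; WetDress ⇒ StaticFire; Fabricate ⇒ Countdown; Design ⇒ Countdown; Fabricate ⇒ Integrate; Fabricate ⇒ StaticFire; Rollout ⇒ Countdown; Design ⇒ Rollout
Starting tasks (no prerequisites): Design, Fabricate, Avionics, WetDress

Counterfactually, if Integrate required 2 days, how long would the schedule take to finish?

21

Actual critical path: Avionics→Inspect→Rollout→Countdown = 4+5+9+3 = 21 ⇒ 21 days.
The longest path through Integrate is only 20 days, so Integrate has float 1.
That remains the longest chain; total 21 days.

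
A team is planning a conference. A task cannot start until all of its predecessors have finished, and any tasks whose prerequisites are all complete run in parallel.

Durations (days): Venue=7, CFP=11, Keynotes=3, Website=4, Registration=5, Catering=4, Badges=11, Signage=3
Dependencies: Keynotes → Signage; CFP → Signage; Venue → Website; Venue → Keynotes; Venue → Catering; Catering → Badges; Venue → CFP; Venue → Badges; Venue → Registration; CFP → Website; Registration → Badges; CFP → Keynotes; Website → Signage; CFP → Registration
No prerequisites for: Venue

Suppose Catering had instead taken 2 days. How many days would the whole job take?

34

Baseline: Venue→CFP→Registration→Badges = 7+11+5+11 = 34 → 34 days.
Catering is off the critical path — its longest chain is 22 days, giving 12 of slack.
The critical path is still Venue→CFP→Registration→Badges; finish is now 34 days.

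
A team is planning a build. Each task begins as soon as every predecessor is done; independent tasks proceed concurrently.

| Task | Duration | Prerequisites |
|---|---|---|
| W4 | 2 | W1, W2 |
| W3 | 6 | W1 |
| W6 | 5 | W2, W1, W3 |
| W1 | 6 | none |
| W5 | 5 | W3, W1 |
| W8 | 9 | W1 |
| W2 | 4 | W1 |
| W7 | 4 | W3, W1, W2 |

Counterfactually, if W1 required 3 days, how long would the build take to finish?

Actual critical path: W1→W3→W5 = 6+6+5 = 17 ⇒ 17 days.
W1 is on the critical path; changing it to 3 makes that path 14 days.
The critical path is still W1→W3→W5; finish is now 14 days.

14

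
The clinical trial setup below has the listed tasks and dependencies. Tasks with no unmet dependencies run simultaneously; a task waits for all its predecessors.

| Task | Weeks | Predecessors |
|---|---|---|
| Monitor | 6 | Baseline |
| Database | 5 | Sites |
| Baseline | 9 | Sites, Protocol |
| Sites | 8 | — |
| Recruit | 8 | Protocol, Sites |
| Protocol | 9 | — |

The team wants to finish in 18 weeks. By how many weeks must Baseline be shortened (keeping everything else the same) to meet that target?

6

Current finish: 24 weeks; target: 18.
Baseline is on every critical path, so each week cut from Baseline cuts the finish by one (this holds down to a finish of 17).
Need 24 − 18 = 6 weeks off Baseline → Baseline becomes 3 weeks, finish becomes 18.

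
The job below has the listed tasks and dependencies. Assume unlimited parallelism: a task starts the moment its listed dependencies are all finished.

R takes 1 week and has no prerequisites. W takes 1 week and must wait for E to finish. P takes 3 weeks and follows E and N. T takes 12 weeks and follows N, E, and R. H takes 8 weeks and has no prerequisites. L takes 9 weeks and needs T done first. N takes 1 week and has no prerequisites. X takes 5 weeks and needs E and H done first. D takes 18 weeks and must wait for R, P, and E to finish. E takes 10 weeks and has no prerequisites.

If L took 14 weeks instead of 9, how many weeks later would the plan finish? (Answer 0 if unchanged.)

5

As given, the longest chain is E→T→L = 10+12+9 = 31, so the finish is 31 weeks.
Since L is critical, the +5 change carries straight to that chain (now 36 weeks).
No other chain overtakes it, so the finish is 36 weeks.
Change in finish: 36 − 31 = +5 weeks.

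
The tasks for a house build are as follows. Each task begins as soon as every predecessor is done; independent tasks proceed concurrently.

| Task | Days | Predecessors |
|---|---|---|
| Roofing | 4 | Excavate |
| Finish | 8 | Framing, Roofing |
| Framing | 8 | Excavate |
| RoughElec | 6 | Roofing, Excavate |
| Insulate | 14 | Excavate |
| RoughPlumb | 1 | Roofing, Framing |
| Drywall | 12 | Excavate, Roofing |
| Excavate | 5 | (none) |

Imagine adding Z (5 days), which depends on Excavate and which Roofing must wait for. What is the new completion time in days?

Originally the job takes 21 days.
With Z inserted, Roofing now waits for max(Excavate, Z).
New critical path: Excavate→Z→Roofing→Drywall = 5+5+4+12 = 26 ⇒ 26 days.

26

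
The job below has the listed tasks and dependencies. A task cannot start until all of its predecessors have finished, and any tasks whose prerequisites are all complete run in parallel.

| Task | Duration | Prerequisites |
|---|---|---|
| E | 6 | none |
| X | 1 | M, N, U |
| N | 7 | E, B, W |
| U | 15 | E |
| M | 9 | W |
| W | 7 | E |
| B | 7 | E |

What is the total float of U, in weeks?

1

The longest chain is E→W→M→X = 6+7+9+1 = 23; overall finish 23 weeks.
Longest path through U: 22 weeks (earliest finish 21, latest finish 22).
Float = 23 − 22 = 1.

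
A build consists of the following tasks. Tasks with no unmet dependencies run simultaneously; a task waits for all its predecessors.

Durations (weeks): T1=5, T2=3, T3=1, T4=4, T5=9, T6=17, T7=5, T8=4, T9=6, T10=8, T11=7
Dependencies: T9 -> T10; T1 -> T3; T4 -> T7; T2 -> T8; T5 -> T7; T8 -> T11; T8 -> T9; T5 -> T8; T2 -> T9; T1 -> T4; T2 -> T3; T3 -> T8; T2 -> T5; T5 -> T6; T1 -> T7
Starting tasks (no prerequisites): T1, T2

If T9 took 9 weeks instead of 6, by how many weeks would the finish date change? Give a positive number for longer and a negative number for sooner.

3

As given, the longest chain is T2→T5→T8→T9→T10 = 3+9+4+6+8 = 30, so the finish is 30 weeks.
T9 is on the critical path; changing it to 9 makes that path 33 weeks.
The critical path is still T2→T5→T8→T9→T10; finish is now 33 weeks.
Change in finish: 33 − 30 = +3 weeks.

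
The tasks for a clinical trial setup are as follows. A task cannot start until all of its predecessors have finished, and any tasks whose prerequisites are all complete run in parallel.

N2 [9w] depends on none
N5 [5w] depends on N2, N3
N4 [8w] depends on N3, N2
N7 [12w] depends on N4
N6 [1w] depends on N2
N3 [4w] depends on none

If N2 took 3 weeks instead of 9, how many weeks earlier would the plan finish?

Baseline: N2→N4→N7 = 9+8+12 = 29 → 29 weeks.
N2 lies on that path, so at 3 weeks the path becomes 23 weeks.
Now N3→N4→N7 = 4+8+12 = 24 is longest, so the finish becomes 24 weeks.
Change in finish: 24 − 29 = -5 weeks.

5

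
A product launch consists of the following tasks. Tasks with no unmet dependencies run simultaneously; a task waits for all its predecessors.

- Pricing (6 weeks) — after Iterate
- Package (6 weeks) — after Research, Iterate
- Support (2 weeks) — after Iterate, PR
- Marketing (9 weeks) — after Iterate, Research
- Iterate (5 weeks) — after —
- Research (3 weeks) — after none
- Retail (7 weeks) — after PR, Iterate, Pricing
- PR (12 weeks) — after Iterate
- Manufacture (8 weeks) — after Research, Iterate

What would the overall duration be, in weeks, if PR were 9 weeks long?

Actual critical path: Iterate→PR→Retail = 5+12+7 = 24 ⇒ 24 weeks.
Since PR is critical, the -3 change carries straight to that chain (now 21 weeks).
The critical path is still Iterate→PR→Retail; finish is now 21 weeks.

21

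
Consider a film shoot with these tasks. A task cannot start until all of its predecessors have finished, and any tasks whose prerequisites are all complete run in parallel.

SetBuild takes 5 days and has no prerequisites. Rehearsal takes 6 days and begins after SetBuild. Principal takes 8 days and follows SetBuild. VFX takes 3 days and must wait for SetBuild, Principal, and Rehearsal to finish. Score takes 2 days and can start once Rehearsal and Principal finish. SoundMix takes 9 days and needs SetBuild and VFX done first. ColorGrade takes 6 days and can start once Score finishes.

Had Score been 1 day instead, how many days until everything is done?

25

Baseline: SetBuild→Principal→VFX→SoundMix = 5+8+3+9 = 25 → 25 days.
Score has 4 days of float (longest path through it is 21).
No other chain overtakes it, so the finish is 25 days.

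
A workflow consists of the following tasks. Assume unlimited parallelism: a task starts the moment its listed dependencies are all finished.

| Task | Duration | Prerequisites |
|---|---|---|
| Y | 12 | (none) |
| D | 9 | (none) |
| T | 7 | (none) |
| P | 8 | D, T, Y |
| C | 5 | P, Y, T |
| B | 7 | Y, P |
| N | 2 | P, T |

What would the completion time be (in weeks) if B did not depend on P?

25

Before: longest chain Y→P→B = 12+8+7 = 27, finish 27.
Without P→B, B's earliest start moves from 20 to 12.
After: Y→P→C = 12+8+5 = 25 → 25 weeks.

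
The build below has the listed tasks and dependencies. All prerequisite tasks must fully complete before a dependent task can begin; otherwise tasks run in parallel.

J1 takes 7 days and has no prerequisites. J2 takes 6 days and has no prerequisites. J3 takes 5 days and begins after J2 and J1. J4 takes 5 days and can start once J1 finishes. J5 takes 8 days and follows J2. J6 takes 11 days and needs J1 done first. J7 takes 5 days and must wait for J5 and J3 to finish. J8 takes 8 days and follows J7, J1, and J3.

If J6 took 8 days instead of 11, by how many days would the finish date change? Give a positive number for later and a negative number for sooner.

0

The binding path is J2→J5→J7→J8 = 6+8+5+8 = 27; finish at 27 days.
The longest path through J6 is only 18 days, so J6 has float 9.
The critical path is still J2→J5→J7→J8; finish is now 27 days.
Change in finish: 27 − 27 = +0 days.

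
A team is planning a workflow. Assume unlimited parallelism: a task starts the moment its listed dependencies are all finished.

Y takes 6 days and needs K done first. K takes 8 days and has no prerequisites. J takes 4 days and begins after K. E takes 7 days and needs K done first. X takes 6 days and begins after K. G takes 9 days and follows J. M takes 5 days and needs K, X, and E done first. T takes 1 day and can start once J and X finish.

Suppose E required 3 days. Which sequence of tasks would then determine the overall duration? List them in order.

K, J, G

Critical path before the change: K→J→G = 8+4+9 = 21 giving 21 days.
E is off the critical path — its longest chain is 20 days, giving 1 of slack.
The critical path is still K→J→G; finish is now 21 days.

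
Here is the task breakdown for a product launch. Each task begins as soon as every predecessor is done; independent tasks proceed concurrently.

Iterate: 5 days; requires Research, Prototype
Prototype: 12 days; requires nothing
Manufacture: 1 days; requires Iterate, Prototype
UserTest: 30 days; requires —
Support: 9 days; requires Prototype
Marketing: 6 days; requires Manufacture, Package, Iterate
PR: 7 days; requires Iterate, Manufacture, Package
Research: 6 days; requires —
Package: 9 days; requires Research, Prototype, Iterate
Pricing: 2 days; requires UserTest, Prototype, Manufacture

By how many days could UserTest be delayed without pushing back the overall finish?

1

The longest chain is Prototype→Iterate→Package→PR = 12+5+9+7 = 33; overall finish 33 days.
UserTest finishes as early as 30 and must finish by 31.
Slack of UserTest = 1 − 0 = 1 day.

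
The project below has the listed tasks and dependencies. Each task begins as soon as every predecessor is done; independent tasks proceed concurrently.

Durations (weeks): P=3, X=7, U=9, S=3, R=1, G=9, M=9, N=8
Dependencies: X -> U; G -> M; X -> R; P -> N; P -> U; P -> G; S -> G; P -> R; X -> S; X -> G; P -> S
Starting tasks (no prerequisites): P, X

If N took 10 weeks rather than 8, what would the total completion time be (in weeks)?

28

Actual critical path: X→S→G→M = 7+3+9+9 = 28 ⇒ 28 weeks.
The longest path through N is only 11 weeks, so N has float 17.
No other chain overtakes it, so the finish is 28 weeks.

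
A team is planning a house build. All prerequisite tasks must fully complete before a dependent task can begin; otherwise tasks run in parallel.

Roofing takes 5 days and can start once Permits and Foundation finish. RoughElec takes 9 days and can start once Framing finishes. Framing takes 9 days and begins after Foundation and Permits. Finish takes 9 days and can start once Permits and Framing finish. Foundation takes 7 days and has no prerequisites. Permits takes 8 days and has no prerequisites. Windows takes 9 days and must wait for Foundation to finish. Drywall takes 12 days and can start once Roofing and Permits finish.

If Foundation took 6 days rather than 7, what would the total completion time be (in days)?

26

Actual critical path: Permits→Framing→RoughElec = 8+9+9 = 26 ⇒ 26 days.
Foundation is off the critical path — its longest chain is 25 days, giving 1 of slack.
The critical path is still Permits→Framing→RoughElec; finish is now 26 days.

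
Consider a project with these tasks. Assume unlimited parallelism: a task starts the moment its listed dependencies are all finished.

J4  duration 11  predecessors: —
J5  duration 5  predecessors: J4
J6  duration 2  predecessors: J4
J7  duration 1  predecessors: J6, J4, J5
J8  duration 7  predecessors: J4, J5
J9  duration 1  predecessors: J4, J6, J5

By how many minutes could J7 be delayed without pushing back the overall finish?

J4→J5→J8 = 11+5+7 = 23 sets the makespan at 23 minutes.
The longest chain containing J7 totals 17 minutes.
Slack of J7 = 22 − 16 = 6 minutes.

6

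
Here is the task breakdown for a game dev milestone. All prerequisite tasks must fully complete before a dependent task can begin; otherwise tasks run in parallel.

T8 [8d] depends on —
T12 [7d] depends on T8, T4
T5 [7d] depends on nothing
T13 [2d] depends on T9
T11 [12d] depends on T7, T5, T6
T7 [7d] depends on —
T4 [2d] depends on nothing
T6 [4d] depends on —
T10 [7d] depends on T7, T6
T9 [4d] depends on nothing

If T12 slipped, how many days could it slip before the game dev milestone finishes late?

T5→T11 = 7+12 = 19 sets the makespan at 19 days.
The longest chain containing T12 totals 15 days.
Slack of T12 = 12 − 8 = 4 days.

4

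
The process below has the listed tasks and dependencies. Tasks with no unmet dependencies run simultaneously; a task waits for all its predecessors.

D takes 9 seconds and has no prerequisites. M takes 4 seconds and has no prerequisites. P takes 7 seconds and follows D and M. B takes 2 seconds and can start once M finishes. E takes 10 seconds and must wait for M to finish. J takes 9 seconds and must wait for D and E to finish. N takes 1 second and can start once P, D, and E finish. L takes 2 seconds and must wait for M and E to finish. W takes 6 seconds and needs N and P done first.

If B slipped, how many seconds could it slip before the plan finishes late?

The longest chain is D→P→N→W = 9+7+1+6 = 23; overall finish 23 seconds.
Longest path through B: 6 seconds (earliest finish 6, latest finish 23).
Slack of B = 21 − 4 = 17 seconds.

17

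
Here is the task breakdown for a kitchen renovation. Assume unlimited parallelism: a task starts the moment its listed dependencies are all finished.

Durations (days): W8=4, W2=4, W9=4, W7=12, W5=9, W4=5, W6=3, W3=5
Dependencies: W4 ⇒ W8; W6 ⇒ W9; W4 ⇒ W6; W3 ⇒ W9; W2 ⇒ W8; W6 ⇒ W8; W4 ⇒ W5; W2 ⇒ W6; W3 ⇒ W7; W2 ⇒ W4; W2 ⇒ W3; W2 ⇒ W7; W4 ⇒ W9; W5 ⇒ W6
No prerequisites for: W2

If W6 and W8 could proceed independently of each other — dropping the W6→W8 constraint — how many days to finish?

Before: longest chain W2→W4→W5→W6→W8 = 4+5+9+3+4 = 25, finish 25.
Without W6→W8, W8's earliest start moves from 21 to 9.
New critical path: W2→W4→W5→W6→W9 = 4+5+9+3+4 = 25 ⇒ 25 days.

25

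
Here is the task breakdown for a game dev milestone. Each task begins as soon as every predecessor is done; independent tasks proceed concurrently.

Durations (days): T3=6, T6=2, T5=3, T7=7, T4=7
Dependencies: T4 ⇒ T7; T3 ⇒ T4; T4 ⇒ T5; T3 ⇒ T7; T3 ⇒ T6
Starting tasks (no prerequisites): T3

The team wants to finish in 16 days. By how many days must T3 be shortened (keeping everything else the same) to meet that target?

4

Current finish: 20 days; target: 16.
T3 is on every critical path, so each day cut from T3 cuts the finish by one (this holds down to a finish of 15).
Need 20 − 16 = 4 days off T3 → T3 becomes 2 days, finish becomes 16.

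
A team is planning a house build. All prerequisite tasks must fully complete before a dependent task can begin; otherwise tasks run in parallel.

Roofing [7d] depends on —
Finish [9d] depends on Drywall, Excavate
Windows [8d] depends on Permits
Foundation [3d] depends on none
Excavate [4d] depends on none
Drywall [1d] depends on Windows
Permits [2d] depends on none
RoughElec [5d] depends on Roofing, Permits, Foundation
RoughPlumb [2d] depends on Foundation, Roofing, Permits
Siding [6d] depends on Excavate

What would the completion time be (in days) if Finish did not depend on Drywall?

13

Before: longest chain Permits→Windows→Drywall→Finish = 2+8+1+9 = 20, finish 20.
Without Drywall→Finish, Finish's earliest start moves from 11 to 4.
After: Excavate→Finish = 4+9 = 13 → 13 days.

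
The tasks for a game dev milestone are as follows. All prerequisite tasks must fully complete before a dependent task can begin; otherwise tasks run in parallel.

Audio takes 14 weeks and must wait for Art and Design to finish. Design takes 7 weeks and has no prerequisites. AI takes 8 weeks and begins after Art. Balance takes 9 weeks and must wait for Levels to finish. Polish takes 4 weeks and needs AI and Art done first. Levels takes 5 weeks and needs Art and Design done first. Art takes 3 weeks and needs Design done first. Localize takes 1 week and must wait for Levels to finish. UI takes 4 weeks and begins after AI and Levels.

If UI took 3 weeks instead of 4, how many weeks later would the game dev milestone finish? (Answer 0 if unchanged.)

The binding path is Design→Art→Levels→Balance = 7+3+5+9 = 24; finish at 24 weeks.
UI is off the critical path — its longest chain is 22 weeks, giving 2 of slack.
No other chain overtakes it, so the finish is 24 weeks.
Change in finish: 24 − 24 = +0 weeks.

0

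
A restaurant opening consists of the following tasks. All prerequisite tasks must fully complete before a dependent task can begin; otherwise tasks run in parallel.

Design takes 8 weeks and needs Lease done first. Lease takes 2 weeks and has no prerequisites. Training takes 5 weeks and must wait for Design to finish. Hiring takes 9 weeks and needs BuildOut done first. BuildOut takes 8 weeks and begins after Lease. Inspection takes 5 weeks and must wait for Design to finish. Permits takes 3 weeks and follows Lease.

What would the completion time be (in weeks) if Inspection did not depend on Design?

With the dependency in place, Lease→BuildOut→Hiring = 2+8+9 = 19 sets the finish at 19 weeks.
Without Design→Inspection, Inspection's earliest start moves from 10 to 0.
New critical path: Lease→BuildOut→Hiring = 2+8+9 = 19 ⇒ 19 weeks.

19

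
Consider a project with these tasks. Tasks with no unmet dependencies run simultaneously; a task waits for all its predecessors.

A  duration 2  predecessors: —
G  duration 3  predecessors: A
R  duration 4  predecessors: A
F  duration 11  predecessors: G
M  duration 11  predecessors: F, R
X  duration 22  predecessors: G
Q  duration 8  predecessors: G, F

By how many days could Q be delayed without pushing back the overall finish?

The longest chain is A→G→F→M = 2+3+11+11 = 27; overall finish 27 days.
The longest chain containing Q totals 24 days.
Float = 27 − 24 = 3.

3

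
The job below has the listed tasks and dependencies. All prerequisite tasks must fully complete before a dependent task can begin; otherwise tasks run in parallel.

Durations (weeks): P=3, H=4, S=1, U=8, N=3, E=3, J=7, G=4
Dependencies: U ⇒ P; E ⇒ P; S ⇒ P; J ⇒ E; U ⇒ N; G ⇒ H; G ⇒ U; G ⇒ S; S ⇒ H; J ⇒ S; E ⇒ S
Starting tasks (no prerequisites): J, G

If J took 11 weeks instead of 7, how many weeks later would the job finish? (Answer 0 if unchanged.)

4

As given, the longest chain is J→E→S→H = 7+3+1+4 = 15, so the finish is 15 weeks.
J lies on that path, so at 11 weeks the path becomes 19 weeks.
That remains the longest chain; total 19 weeks.
Change in finish: 19 − 15 = +4 weeks.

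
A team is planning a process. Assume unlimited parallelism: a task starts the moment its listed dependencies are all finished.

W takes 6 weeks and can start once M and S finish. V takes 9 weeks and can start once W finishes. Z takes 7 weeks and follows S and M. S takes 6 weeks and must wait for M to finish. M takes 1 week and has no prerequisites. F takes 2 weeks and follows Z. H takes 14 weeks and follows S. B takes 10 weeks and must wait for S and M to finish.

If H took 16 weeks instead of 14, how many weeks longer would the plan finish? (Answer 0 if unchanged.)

Critical path before the change: M→S→W→V = 1+6+6+9 = 22 giving 22 weeks.
The longest path through H is only 21 weeks, so H has float 1.
The binding chain switches to M→S→H = 1+6+16 = 23; finish 23 weeks.
Change in finish: 23 − 22 = +1 weeks.

1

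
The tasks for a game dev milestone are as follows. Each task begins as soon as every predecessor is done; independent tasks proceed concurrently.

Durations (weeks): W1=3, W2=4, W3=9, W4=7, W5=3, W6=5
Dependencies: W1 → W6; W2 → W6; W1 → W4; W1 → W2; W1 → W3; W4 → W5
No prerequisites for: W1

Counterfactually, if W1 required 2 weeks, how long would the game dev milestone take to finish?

Critical path before the change: W1→W4→W5 = 3+7+3 = 13 giving 13 weeks.
W1 is on the critical path; changing it to 2 makes that path 12 weeks.
The critical path is still W1→W4→W5; finish is now 12 weeks.

12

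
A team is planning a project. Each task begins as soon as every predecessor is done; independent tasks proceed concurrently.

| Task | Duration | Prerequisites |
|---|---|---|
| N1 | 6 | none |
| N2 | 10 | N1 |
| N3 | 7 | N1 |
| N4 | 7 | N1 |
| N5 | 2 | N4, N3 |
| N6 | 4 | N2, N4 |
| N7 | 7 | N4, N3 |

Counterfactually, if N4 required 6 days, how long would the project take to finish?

Baseline: N1→N4→N7 = 6+7+7 = 20 → 20 days.
Since N4 is critical, the -1 change carries straight to that chain (now 19 days).
The binding chain switches to N1→N2→N6 = 6+10+4 = 20; finish 20 days.

20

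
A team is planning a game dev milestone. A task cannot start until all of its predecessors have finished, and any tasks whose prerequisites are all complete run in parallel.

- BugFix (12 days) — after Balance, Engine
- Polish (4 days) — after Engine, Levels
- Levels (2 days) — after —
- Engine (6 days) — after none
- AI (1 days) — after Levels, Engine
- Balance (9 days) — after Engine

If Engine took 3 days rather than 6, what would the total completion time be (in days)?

24

Actual critical path: Engine→Balance→BugFix = 6+9+12 = 27 ⇒ 27 days.
Since Engine is critical, the -3 change carries straight to that chain (now 24 days).
No other chain overtakes it, so the finish is 24 days.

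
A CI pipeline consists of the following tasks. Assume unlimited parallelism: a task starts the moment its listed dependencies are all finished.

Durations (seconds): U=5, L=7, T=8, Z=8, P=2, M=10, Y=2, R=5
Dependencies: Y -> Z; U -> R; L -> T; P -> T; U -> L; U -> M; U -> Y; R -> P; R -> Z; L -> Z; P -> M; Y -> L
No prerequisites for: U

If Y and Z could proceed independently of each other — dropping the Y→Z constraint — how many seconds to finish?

With the dependency in place, U→Y→L→Z = 5+2+7+8 = 22 sets the finish at 22 seconds.
Dropping Y→Z doesn't change Z's earliest start (14); another predecessor still binds.
New critical path: U→Y→L→Z = 5+2+7+8 = 22 ⇒ 22 seconds.

22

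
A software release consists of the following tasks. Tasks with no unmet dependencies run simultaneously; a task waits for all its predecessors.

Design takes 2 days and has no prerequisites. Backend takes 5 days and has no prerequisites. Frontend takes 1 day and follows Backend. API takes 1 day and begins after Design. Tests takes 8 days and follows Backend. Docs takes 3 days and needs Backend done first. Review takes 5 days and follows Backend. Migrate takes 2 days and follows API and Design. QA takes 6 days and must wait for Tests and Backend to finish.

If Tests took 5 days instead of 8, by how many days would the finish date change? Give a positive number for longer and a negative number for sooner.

-3

The binding path is Backend→Tests→QA = 5+8+6 = 19; finish at 19 days.
Tests lies on that path, so at 5 days the path becomes 16 days.
The critical path is still Backend→Tests→QA; finish is now 16 days.
Change in finish: 16 − 19 = -3 days.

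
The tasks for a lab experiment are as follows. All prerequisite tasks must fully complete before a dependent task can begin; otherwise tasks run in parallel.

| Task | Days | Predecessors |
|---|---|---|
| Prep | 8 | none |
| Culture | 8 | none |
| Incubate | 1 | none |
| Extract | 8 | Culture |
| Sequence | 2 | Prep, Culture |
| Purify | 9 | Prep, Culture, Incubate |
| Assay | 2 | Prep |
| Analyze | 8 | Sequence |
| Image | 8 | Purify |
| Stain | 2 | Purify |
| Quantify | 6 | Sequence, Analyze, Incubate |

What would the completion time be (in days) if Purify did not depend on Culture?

25

Original critical path: Prep→Purify→Image = 8+9+8 = 25 ⇒ 25 days.
Dropping Culture→Purify doesn't change Purify's earliest start (8); another predecessor still binds.
After: Prep→Purify→Image = 8+9+8 = 25 → 25 days.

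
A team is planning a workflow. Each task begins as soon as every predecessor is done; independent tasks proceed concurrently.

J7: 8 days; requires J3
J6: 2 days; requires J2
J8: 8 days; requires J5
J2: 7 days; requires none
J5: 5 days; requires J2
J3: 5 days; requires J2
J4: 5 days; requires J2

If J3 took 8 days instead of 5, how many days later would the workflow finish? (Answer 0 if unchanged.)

The binding path is J2→J3→J7 = 7+5+8 = 20; finish at 20 days.
J3 is on the critical path; changing it to 8 makes that path 23 days.
The critical path is still J2→J3→J7; finish is now 23 days.
Change in finish: 23 − 20 = +3 days.

3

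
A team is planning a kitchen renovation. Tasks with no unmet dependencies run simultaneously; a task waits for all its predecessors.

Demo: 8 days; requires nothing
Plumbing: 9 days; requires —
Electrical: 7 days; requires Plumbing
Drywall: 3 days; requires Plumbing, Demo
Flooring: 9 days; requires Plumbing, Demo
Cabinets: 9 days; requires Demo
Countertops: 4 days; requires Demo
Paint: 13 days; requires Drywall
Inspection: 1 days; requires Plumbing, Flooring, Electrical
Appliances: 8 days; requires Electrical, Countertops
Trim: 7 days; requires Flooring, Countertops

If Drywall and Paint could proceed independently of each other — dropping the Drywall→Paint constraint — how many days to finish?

25

With the dependency in place, Plumbing→Drywall→Paint = 9+3+13 = 25 sets the finish at 25 days.
Without Drywall→Paint, Paint's earliest start moves from 12 to 0.
After: Plumbing→Flooring→Trim = 9+9+7 = 25 → 25 days.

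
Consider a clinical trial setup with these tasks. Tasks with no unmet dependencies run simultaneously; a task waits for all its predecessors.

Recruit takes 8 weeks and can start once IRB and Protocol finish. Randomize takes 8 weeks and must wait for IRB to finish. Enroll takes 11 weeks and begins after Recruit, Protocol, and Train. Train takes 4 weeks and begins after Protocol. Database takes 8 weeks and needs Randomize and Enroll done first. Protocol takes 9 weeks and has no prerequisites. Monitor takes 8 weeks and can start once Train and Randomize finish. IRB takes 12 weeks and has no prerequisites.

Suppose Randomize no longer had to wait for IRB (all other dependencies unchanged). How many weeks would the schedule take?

Before: longest chain IRB→Recruit→Enroll→Database = 12+8+11+8 = 39, finish 39.
Without IRB→Randomize, Randomize's earliest start moves from 12 to 0.
After: IRB→Recruit→Enroll→Database = 12+8+11+8 = 39 → 39 weeks.

39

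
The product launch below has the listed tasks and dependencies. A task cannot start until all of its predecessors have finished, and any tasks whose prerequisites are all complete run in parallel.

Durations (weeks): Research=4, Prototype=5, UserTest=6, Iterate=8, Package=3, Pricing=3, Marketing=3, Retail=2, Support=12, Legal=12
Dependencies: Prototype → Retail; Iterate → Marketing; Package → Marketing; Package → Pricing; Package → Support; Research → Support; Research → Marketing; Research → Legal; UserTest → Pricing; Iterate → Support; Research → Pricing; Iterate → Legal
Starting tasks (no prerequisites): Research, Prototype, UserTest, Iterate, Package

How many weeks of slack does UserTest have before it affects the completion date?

Critical path: Iterate→Support = 8+12 = 20, so the finish is 20 weeks.
Longest path through UserTest: 9 weeks (earliest finish 6, latest finish 17).
Float = 20 − 9 = 11.

11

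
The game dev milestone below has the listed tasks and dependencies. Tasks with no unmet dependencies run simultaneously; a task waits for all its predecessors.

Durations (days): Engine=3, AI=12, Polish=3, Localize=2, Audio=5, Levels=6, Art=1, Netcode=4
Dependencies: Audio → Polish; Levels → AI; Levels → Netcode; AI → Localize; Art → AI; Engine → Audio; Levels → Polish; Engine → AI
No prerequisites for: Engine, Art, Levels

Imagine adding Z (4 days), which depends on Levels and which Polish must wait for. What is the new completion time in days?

20

Originally the project takes 20 days.
With Z inserted, Polish now waits for max(Levels, Audio, Z).
New critical path: Levels→AI→Localize = 6+12+2 = 20 ⇒ 20 days.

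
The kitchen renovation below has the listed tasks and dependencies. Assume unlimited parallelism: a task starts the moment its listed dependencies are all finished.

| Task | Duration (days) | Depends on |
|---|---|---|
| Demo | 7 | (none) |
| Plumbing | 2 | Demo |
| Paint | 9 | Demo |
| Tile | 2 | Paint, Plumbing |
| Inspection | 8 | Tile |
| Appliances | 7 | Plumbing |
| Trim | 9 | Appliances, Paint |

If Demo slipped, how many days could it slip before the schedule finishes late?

Demo→Paint→Tile→Inspection = 7+9+2+8 = 26 sets the makespan at 26 days.
Longest path through Demo: 26 days (earliest finish 7, latest finish 7).
So Demo can slip 7 − 7 = 0 days.

0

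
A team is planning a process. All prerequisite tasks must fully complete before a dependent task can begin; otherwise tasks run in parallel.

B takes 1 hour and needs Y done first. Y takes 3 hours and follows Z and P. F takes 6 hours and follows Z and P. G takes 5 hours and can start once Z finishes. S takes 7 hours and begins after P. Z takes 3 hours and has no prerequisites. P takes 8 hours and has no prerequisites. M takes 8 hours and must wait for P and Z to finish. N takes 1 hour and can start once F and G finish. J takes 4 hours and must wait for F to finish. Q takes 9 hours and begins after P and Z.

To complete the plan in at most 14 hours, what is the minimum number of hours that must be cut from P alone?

4

Current finish: 18 hours; target: 14.
P is on every critical path, so each hour cut from P cuts the finish by one (this holds down to a finish of 13).
Need 18 − 14 = 4 hours off P → P becomes 4 hours, finish becomes 14.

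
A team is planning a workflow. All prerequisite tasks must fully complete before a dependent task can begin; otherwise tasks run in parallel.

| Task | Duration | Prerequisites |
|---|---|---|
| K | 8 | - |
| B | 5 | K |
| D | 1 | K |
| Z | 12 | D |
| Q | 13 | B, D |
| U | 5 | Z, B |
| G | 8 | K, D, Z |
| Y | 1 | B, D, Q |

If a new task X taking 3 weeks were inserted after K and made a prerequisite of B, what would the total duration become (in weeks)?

30

Originally the schedule takes 29 weeks.
With X inserted, B now waits for max(K, X).
New critical path: K→X→B→Q→Y = 8+3+5+13+1 = 30 ⇒ 30 weeks.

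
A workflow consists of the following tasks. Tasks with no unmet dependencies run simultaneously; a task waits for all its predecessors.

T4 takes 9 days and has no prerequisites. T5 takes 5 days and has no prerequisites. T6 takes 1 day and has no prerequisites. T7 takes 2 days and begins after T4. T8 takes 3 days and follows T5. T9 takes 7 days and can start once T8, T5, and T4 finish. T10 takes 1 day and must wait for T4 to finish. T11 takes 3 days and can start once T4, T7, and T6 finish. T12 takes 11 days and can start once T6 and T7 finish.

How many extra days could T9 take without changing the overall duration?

6

T4→T7→T12 = 9+2+11 = 22 sets the makespan at 22 days.
T9 finishes as early as 16 and must finish by 22.
Float = 22 − 16 = 6.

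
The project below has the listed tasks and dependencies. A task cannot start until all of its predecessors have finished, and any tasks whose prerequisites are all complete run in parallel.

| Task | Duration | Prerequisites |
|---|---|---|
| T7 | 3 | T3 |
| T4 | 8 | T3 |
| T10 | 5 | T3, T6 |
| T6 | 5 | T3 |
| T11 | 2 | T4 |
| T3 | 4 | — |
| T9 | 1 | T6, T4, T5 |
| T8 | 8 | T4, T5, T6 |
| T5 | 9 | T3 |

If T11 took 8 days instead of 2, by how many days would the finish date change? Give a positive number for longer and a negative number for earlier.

Baseline: T3→T5→T8 = 4+9+8 = 21 → 21 days.
T11 has 7 days of float (longest path through it is 14).
No other chain overtakes it, so the finish is 21 days.
Change in finish: 21 − 21 = +0 days.

0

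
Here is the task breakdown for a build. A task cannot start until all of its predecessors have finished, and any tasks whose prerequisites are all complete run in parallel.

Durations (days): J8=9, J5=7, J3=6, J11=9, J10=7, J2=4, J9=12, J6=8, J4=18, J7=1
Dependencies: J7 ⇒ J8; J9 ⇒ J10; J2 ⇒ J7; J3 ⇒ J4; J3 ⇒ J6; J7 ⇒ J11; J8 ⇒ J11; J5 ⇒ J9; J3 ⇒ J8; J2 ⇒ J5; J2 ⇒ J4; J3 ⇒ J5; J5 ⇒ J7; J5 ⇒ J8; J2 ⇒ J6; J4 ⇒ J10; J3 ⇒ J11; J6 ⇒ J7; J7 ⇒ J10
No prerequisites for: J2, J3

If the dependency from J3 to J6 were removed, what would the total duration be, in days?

32

With the dependency in place, J3→J6→J7→J8→J11 = 6+8+1+9+9 = 33 sets the finish at 33 days.
Without J3→J6, J6's earliest start moves from 6 to 4.
New critical path: J3→J5→J7→J8→J11 = 6+7+1+9+9 = 32 ⇒ 32 days.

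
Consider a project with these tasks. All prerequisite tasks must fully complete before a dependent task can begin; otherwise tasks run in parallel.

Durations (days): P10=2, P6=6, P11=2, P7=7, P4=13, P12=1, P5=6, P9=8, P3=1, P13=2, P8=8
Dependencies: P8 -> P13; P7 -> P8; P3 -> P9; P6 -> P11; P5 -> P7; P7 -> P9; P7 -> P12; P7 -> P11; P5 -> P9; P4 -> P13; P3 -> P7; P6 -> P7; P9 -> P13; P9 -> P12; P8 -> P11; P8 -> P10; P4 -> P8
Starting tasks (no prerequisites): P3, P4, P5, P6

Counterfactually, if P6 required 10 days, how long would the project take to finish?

Actual critical path: P6→P7→P8→P10 = 6+7+8+2 = 23 ⇒ 23 days.
P6 is on the critical path; changing it to 10 makes that path 27 days.
That remains the longest chain; total 27 days.

27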